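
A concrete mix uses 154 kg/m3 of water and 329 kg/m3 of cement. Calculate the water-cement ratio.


w/c = water / cement
w/c = 154 / 329 = 0.468

0.468


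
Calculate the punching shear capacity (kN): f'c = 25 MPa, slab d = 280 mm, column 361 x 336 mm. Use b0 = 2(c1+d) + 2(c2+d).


b0 = 2*(361 + 280) + 2*(336 + 280) = 2514 mm
Vc = 0.33 * sqrt(25) * 2514 * 280 / 1000
= 1161.47 kN

1161.47


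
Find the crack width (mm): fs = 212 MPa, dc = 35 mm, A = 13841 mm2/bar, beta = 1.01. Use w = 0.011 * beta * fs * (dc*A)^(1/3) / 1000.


w = 0.011 * beta * fs * (dc * A)^(1/3) / 1000
= 0.011 * 1.01 * 212 * (35 * 13841)^(1/3) / 1000
= 0.185 mm

0.185


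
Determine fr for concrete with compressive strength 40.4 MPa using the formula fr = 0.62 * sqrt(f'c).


fr = 0.62 * sqrt(40.4)
= 3.941 MPa

3.941


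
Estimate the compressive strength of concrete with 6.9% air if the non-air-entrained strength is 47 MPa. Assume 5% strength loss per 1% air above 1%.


Strength loss = (6.9 - 1) * 5 = 29.5%
f'c = 47 * (1 - 29.5/100)
= 33.14 MPa

33.14


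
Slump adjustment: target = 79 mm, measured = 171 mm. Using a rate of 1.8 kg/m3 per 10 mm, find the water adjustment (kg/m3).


Difference = 79 - 171 = -92 mm
Water adjustment = -92 * 1.8 / 10 = -16.6 kg/m3

-16.6


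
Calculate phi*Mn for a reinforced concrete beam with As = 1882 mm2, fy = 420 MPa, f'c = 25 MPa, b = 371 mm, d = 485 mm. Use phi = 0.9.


a = As * fy / (0.85 * f'c * b)
= 1882 * 420 / (0.85 * 25 * 371)
= 100.2619 mm
Mn = As * fy * (d - a/2) / 10^6
= 343.7379 kN-m
phi*Mn = 0.9 * 343.7379 = 309.36 kN-m

309.36


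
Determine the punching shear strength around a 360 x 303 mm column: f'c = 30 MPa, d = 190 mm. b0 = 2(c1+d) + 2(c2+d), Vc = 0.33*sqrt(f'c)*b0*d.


b0 = 2*(360 + 190) + 2*(303 + 190) = 2086 mm
Vc = 0.33 * sqrt(30) * 2086 * 190 / 1000
= 716.38 kN

716.38


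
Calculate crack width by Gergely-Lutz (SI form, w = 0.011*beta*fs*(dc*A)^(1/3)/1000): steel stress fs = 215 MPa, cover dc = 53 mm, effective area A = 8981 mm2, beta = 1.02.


w = 0.011 * beta * fs * (dc * A)^(1/3) / 1000
= 0.011 * 1.02 * 215 * (53 * 8981)^(1/3) / 1000
= 0.188 mm

0.188


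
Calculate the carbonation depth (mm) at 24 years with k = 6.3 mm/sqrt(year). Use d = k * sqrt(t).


depth = k * sqrt(t)
= 6.3 * sqrt(24)
= 30.86 mm

30.86


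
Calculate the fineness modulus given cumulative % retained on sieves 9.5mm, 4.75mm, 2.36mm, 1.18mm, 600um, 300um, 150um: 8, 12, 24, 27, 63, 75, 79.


FM = sum(cumulative % retained) / 100
= 288 / 100
= 2.88

2.88


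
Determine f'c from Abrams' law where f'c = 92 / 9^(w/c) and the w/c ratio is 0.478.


f'c = 92 / 9^0.478
= 92 / 2.858
= 32.19 MPa

32.19


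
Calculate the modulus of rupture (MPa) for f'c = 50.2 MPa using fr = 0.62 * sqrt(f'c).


fr = 0.62 * sqrt(50.2)
= 4.393 MPa

4.393


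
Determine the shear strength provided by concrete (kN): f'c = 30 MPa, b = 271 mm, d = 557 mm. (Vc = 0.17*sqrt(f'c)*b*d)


Vc = 0.17 * sqrt(30) * 271 * 557 / 1000
= 140.55 kN

140.55


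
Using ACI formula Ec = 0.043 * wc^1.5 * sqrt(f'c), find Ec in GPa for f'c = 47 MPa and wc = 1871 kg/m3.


Ec = 0.043 * 1871^1.5 * sqrt(47) / 1000
= 23.86 GPa

23.86


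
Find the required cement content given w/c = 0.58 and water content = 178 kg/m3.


Cement = water / (w/c)
= 178 / 0.58
= 306.9 kg/m3

306.9


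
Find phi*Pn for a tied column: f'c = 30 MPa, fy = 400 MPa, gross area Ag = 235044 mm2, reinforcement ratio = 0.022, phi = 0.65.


Ast = rho * Ag = 0.022 * 235044 = 5170.968 mm2
phi*Pn = 0.65 * 0.80 * (0.85 * 30 * (235044 - 5170.968) + 400 * 5170.968) / 1000
= 4123.68 kN

4123.68


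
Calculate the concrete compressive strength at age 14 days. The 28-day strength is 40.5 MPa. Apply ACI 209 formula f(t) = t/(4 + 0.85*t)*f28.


f(14) = 14 / (4 + 0.85 * 14) * 40.5
= 14 / 15.9 * 40.5
= 35.66 MPa

35.66


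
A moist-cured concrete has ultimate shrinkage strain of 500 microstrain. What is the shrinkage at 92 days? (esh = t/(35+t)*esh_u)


esh(92) = 92 / (35 + 92) * 500
= 92 / 127 * 500
= 362.2 microstrain

362.2


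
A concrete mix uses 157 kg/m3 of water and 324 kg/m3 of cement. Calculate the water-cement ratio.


w/c = water / cement
w/c = 157 / 324 = 0.485

0.485


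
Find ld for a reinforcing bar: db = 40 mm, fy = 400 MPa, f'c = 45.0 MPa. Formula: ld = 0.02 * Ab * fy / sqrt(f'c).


Ab = pi * 40^2 / 4 = 1256.637 mm2
ld = 0.02 * 1256.637 * 400 / sqrt(45.0)
= 1498.6 mm

1498.6


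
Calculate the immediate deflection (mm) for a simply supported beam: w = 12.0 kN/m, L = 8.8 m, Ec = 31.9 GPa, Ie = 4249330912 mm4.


Convert: L = 8.8 m = 8800 mm, Ec = 31.9 GPa = 31900 MPa
delta = 5 * 12.0 * 8800^4 / (384 * 31900 * 4249330912)
= 6.91 mm

6.91


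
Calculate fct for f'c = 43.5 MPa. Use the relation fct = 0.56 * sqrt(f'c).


fct = 0.56 * sqrt(43.5)
= 0.56 * 6.595
= 3.693 MPa

3.693


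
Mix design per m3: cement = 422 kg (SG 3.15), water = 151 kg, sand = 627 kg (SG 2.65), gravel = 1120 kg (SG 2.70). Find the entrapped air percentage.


Vol cement = 422 / (3.15 * 1000) = 0.133968 m3
Vol water = 151 / 1000 = 0.151 m3
Vol sand = 627 / (2.65 * 1000) = 0.236604 m3
Vol gravel = 1120 / (2.70 * 1000) = 0.414815 m3
Total solid + water volume = 0.936387 m3
Air = (1 - 0.936387) * 100 = 6.36%

6.36


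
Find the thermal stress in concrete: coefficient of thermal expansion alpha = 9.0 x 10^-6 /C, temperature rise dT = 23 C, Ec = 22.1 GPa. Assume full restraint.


sigma = alpha * dT * Ec
= 9.0e-6 * 23 * 22.1 * 1000
= 4.575 MPa

4.575


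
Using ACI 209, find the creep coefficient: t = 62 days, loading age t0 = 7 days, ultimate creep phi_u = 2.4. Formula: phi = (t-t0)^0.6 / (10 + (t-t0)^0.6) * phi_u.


dt = 62 - 7 = 55
phi = 55^0.6 / (10 + 55^0.6) * 2.4
= 1.261

1.261


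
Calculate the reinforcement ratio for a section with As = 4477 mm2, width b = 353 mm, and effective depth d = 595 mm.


rho = As / (b * d)
= 4477 / (353 * 595)
= 0.0213

0.0213


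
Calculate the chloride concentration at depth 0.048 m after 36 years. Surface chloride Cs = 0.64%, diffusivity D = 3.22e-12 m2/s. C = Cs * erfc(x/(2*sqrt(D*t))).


t_seconds = 36 * 365.25 * 24 * 3600 = 1136073600.0 s
arg = 0.048 / (2 * sqrt(3.22e-12 * 1136073600.0))
= 0.3968
erfc(0.3968) = 0.5747
C = 0.64 * 0.5747 = 0.3678%

0.3678


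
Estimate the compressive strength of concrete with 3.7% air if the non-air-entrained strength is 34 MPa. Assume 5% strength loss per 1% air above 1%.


Strength loss = (3.7 - 1) * 5 = 13.5%
f'c = 34 * (1 - 13.5/100)
= 29.41 MPa

29.41


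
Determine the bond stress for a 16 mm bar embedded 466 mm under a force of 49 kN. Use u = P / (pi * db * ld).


u = P / (pi * db * ld)
= 49 * 1000 / (pi * 16 * 466)
= 2.092 MPa

2.092


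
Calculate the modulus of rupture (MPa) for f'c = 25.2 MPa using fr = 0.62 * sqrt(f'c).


fr = 0.62 * sqrt(25.2)
= 3.112 MPa

3.112


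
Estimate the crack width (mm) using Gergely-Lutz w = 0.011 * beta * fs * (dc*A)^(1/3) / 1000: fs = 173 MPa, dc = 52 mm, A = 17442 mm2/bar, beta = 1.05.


w = 0.011 * beta * fs * (dc * A)^(1/3) / 1000
= 0.011 * 1.05 * 173 * (52 * 17442)^(1/3) / 1000
= 0.193 mm

0.193


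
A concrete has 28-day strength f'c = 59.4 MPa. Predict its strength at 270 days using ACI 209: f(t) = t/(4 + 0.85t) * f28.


f(270) = 270 / (4 + 0.85 * 270) * 59.4
= 270 / 233.5 * 59.4
= 68.69 MPa

68.69


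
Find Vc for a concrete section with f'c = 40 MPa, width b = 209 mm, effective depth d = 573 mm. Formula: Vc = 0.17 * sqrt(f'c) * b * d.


Vc = 0.17 * sqrt(40) * 209 * 573 / 1000
= 128.76 kN

128.76


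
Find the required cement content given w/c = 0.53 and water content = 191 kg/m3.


Cement = water / (w/c)
= 191 / 0.53
= 360.4 kg/m3

360.4


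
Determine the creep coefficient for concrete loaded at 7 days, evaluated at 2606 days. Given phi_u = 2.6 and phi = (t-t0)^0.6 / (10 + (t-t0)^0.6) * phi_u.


dt = 2606 - 7 = 2599
phi = 2599^0.6 / (10 + 2599^0.6) * 2.6
= 2.387

2.387


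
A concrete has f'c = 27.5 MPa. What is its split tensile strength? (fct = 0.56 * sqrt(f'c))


fct = 0.56 * sqrt(27.5)
= 0.56 * 5.244
= 2.937 MPa

2.937


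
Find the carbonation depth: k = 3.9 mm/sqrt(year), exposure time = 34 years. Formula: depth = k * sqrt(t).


depth = k * sqrt(t)
= 3.9 * sqrt(34)
= 22.74 mm

22.74


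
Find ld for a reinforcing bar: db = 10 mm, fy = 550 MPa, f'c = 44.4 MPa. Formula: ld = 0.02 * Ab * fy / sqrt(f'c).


Ab = pi * 10^2 / 4 = 78.54 mm2
ld = 0.02 * 78.54 * 550 / sqrt(44.4)
= 129.7 mm

129.7


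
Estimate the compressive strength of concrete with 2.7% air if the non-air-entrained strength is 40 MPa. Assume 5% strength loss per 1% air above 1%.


Strength loss = (2.7 - 1) * 5 = 8.5%
f'c = 40 * (1 - 8.5/100)
= 36.6 MPa

36.6


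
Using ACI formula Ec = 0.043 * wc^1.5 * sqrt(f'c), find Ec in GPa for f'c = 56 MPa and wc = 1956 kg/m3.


Ec = 0.043 * 1956^1.5 * sqrt(56) / 1000
= 27.84 GPa

27.84


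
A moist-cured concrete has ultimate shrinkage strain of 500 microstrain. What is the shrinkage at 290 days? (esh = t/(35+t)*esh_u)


esh(290) = 290 / (35 + 290) * 500
= 290 / 325 * 500
= 446.2 microstrain

446.2


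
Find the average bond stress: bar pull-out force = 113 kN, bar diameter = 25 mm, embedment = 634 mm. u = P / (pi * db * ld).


u = P / (pi * db * ld)
= 113 * 1000 / (pi * 25 * 634)
= 2.269 MPa

2.269


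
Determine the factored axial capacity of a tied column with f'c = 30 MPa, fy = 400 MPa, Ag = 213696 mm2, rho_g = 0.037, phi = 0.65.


Ast = rho * Ag = 0.037 * 213696 = 7906.752 mm2
phi*Pn = 0.65 * 0.80 * (0.85 * 30 * (213696 - 7906.752) + 400 * 7906.752) / 1000
= 4373.37 kN

4373.37


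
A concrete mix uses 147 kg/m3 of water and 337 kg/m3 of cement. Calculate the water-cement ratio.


w/c = water / cement
w/c = 147 / 337 = 0.436

0.436


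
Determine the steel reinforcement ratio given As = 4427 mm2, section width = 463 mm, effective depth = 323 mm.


rho = As / (b * d)
= 4427 / (463 * 323)
= 0.0296

0.0296


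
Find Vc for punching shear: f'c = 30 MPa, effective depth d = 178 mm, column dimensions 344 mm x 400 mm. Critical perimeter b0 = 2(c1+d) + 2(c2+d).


b0 = 2*(344 + 178) + 2*(400 + 178) = 2200 mm
Vc = 0.33 * sqrt(30) * 2200 * 178 / 1000
= 707.81 kN

707.81


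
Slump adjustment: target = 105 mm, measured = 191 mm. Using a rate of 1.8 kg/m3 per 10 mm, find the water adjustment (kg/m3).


Difference = 105 - 191 = -86 mm
Water adjustment = -86 * 1.8 / 10 = -15.5 kg/m3

-15.5


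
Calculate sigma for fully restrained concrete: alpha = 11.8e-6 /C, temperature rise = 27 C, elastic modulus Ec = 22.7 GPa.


sigma = alpha * dT * Ec
= 11.8e-6 * 27 * 22.7 * 1000
= 7.232 MPa

7.232


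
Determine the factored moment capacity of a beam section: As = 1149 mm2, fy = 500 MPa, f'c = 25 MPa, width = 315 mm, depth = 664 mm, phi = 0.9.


a = As * fy / (0.85 * f'c * b)
= 1149 * 500 / (0.85 * 25 * 315)
= 85.8263 mm
Mn = As * fy * (d - a/2) / 10^6
= 356.8144 kN-m
phi*Mn = 0.9 * 356.8144 = 321.13 kN-m

321.13


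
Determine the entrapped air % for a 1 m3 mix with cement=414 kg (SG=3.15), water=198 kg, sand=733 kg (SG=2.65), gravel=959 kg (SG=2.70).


Vol cement = 414 / (3.15 * 1000) = 0.131429 m3
Vol water = 198 / 1000 = 0.198 m3
Vol sand = 733 / (2.65 * 1000) = 0.276604 m3
Vol gravel = 959 / (2.70 * 1000) = 0.355185 m3
Total solid + water volume = 0.961218 m3
Air = (1 - 0.961218) * 100 = 3.88%

3.88


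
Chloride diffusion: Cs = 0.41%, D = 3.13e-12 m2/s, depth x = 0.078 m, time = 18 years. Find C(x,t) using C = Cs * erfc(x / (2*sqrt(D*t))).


t_seconds = 18 * 365.25 * 24 * 3600 = 568036800.0 s
arg = 0.078 / (2 * sqrt(3.13e-12 * 568036800.0))
= 0.9249
erfc(0.9249) = 0.1909
C = 0.41 * 0.1909 = 0.0783%

0.0783


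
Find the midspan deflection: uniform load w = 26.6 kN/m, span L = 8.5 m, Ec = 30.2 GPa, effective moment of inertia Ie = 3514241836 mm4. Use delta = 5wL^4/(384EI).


Convert: L = 8.5 m = 8500 mm, Ec = 30.2 GPa = 30200 MPa
delta = 5 * 26.6 * 8500^4 / (384 * 30200 * 3514241836)
= 17.04 mm

17.04


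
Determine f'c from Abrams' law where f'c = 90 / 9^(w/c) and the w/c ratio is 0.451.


f'c = 90 / 9^0.451
= 90 / 2.694
= 33.41 MPa

33.41


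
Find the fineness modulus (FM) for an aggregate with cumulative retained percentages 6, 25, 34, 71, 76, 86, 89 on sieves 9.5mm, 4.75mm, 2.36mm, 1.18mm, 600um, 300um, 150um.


FM = sum(cumulative % retained) / 100
= 387 / 100
= 3.87

3.87


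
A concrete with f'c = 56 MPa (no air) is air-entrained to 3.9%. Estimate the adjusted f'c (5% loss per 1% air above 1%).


Strength loss = (3.9 - 1) * 5 = 14.5%
f'c = 56 * (1 - 14.5/100)
= 47.88 MPa

47.88


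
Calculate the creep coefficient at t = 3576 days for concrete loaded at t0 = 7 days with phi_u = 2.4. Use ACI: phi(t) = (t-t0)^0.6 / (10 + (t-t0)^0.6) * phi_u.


dt = 3576 - 7 = 3569
phi = 3569^0.6 / (10 + 3569^0.6) * 2.4
= 2.235

2.235


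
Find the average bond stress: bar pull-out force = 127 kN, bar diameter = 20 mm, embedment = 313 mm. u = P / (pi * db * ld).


u = P / (pi * db * ld)
= 127 * 1000 / (pi * 20 * 313)
= 6.458 MPa

6.458


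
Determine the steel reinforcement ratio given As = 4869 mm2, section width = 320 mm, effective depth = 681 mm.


rho = As / (b * d)
= 4869 / (320 * 681)
= 0.0223

0.0223


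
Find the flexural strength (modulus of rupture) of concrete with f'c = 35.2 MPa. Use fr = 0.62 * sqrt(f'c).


fr = 0.62 * sqrt(35.2)
= 3.678 MPa

3.678


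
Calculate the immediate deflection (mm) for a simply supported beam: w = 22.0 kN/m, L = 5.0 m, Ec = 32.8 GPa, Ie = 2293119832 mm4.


Convert: L = 5.0 m = 5000 mm, Ec = 32.8 GPa = 32800 MPa
delta = 5 * 22.0 * 5000^4 / (384 * 32800 * 2293119832)
= 2.38 mm

2.38


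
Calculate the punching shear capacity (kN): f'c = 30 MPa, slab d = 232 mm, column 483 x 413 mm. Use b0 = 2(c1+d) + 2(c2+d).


b0 = 2*(483 + 232) + 2*(413 + 232) = 2720 mm
Vc = 0.33 * sqrt(30) * 2720 * 232 / 1000
= 1140.59 kN

1140.59


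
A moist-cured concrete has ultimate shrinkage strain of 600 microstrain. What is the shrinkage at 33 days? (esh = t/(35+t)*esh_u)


esh(33) = 33 / (35 + 33) * 600
= 33 / 68 * 600
= 291.2 microstrain

291.2


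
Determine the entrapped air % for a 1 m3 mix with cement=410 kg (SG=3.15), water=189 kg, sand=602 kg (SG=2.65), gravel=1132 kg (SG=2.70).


Vol cement = 410 / (3.15 * 1000) = 0.130159 m3
Vol water = 189 / 1000 = 0.189 m3
Vol sand = 602 / (2.65 * 1000) = 0.22717 m3
Vol gravel = 1132 / (2.70 * 1000) = 0.419259 m3
Total solid + water volume = 0.965588 m3
Air = (1 - 0.965588) * 100 = 3.44%

3.44


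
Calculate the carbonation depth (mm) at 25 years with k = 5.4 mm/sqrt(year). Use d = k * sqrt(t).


depth = k * sqrt(t)
= 5.4 * sqrt(25)
= 27.0 mm

27.0


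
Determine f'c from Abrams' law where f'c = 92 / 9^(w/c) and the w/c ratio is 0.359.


f'c = 92 / 9^0.359
= 92 / 2.201
= 41.8 MPa

41.8


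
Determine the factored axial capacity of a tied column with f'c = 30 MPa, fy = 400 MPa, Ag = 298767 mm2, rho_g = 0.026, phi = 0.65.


Ast = rho * Ag = 0.026 * 298767 = 7767.942 mm2
phi*Pn = 0.65 * 0.80 * (0.85 * 30 * (298767 - 7767.942) + 400 * 7767.942) / 1000
= 5474.38 kN

5474.38


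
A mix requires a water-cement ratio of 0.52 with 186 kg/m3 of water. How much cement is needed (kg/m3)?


Cement = water / (w/c)
= 186 / 0.52
= 357.7 kg/m3

357.7


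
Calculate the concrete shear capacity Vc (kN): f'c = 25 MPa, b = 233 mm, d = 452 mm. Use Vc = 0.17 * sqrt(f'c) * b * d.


Vc = 0.17 * sqrt(25) * 233 * 452 / 1000
= 89.52 kN

89.52


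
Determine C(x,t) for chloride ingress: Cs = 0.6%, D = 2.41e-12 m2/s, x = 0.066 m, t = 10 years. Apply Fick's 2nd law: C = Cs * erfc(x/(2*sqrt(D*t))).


t_seconds = 10 * 365.25 * 24 * 3600 = 315576000.0 s
arg = 0.066 / (2 * sqrt(2.41e-12 * 315576000.0))
= 1.1966
erfc(1.1966) = 0.0906
C = 0.6 * 0.0906 = 0.0544%

0.0544


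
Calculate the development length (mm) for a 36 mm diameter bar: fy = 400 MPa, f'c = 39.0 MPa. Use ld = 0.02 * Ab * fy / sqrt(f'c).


Ab = pi * 36^2 / 4 = 1017.876 mm2
ld = 0.02 * 1017.876 * 400 / sqrt(39.0)
= 1303.9 mm

1303.9


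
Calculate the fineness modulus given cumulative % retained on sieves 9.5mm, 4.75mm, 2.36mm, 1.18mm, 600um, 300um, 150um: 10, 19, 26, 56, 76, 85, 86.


FM = sum(cumulative % retained) / 100
= 358 / 100
= 3.58

3.58


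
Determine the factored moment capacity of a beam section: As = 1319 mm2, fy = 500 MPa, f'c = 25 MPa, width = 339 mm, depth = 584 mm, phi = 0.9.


a = As * fy / (0.85 * f'c * b)
= 1319 * 500 / (0.85 * 25 * 339)
= 91.5495 mm
Mn = As * fy * (d - a/2) / 10^6
= 354.9595 kN-m
phi*Mn = 0.9 * 354.9595 = 319.46 kN-m

319.46


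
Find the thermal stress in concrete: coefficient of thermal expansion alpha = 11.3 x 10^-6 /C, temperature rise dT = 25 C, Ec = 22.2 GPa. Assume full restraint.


sigma = alpha * dT * Ec
= 11.3e-6 * 25 * 22.2 * 1000
= 6.271 MPa

6.271


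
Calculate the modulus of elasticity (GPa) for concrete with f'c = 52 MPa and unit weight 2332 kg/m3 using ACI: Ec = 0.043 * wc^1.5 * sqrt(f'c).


Ec = 0.043 * 2332^1.5 * sqrt(52) / 1000
= 34.92 GPa

34.92


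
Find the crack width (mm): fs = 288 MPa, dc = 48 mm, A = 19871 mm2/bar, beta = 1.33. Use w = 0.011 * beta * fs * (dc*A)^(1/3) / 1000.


w = 0.011 * beta * fs * (dc * A)^(1/3) / 1000
= 0.011 * 1.33 * 288 * (48 * 19871)^(1/3) / 1000
= 0.415 mm

0.415


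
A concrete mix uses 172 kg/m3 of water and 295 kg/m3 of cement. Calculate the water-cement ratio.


w/c = water / cement
w/c = 172 / 295 = 0.583

0.583


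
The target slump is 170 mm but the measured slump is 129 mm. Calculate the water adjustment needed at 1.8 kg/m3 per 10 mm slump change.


Difference = 170 - 129 = 41 mm
Water adjustment = 41 * 1.8 / 10 = 7.4 kg/m3

7.4


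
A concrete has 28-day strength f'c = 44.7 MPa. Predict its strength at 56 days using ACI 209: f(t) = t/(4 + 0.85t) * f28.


f(56) = 56 / (4 + 0.85 * 56) * 44.7
= 56 / 51.6 * 44.7
= 48.51 MPa

48.51


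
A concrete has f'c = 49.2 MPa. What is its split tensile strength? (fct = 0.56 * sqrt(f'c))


fct = 0.56 * sqrt(49.2)
= 0.56 * 7.014
= 3.928 MPa

3.928


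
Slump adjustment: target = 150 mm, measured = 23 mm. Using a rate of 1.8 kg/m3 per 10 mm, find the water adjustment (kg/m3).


Difference = 150 - 23 = 127 mm
Water adjustment = 127 * 1.8 / 10 = 22.9 kg/m3

22.9


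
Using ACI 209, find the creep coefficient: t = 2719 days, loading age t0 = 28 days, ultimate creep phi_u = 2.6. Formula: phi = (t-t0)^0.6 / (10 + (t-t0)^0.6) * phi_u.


dt = 2719 - 28 = 2691
phi = 2691^0.6 / (10 + 2691^0.6) * 2.6
= 2.391

2.391


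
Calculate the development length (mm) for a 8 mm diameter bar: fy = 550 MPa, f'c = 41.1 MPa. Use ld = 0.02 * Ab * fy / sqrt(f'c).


Ab = pi * 8^2 / 4 = 50.265 mm2
ld = 0.02 * 50.265 * 550 / sqrt(41.1)
= 86.2 mm

86.2


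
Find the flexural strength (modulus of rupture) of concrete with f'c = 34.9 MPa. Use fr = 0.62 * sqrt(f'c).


fr = 0.62 * sqrt(34.9)
= 3.663 MPa

3.663


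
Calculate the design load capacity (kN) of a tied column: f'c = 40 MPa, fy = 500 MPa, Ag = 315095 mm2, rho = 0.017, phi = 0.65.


Ast = rho * Ag = 0.017 * 315095 = 5356.615 mm2
phi*Pn = 0.65 * 0.80 * (0.85 * 40 * (315095 - 5356.615) + 500 * 5356.615) / 1000
= 6868.89 kN

6868.89


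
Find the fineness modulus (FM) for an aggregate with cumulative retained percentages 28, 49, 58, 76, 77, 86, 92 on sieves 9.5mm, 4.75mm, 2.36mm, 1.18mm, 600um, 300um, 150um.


FM = sum(cumulative % retained) / 100
= 466 / 100
= 4.66

4.66


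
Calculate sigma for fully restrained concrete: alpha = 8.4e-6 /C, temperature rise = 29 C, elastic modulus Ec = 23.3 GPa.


sigma = alpha * dT * Ec
= 8.4e-6 * 29 * 23.3 * 1000
= 5.676 MPa

5.676


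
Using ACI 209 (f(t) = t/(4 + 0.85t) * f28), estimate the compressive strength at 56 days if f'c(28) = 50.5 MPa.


f(56) = 56 / (4 + 0.85 * 56) * 50.5
= 56 / 51.6 * 50.5
= 54.81 MPa

54.81


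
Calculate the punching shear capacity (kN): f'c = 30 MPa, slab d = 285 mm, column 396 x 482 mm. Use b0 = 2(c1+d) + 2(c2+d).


b0 = 2*(396 + 285) + 2*(482 + 285) = 2896 mm
Vc = 0.33 * sqrt(30) * 2896 * 285 / 1000
= 1491.83 kN

1491.83


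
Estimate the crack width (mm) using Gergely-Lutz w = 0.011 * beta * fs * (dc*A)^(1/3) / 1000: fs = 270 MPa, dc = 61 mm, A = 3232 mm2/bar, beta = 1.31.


w = 0.011 * beta * fs * (dc * A)^(1/3) / 1000
= 0.011 * 1.31 * 270 * (61 * 3232)^(1/3) / 1000
= 0.226 mm

0.226


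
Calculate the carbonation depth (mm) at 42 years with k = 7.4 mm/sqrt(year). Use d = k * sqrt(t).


depth = k * sqrt(t)
= 7.4 * sqrt(42)
= 47.96 mm

47.96


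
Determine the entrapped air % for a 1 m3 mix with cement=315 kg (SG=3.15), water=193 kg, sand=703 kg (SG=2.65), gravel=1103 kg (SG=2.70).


Vol cement = 315 / (3.15 * 1000) = 0.1 m3
Vol water = 193 / 1000 = 0.193 m3
Vol sand = 703 / (2.65 * 1000) = 0.265283 m3
Vol gravel = 1103 / (2.70 * 1000) = 0.408519 m3
Total solid + water volume = 0.966802 m3
Air = (1 - 0.966802) * 100 = 3.32%

3.32


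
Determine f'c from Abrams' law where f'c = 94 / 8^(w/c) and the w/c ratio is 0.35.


f'c = 94 / 8^0.35
= 94 / 2.071
= 45.4 MPa

45.4


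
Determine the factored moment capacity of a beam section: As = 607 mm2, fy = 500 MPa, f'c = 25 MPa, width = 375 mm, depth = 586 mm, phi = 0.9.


a = As * fy / (0.85 * f'c * b)
= 607 * 500 / (0.85 * 25 * 375)
= 38.0863 mm
Mn = As * fy * (d - a/2) / 10^6
= 172.0714 kN-m
phi*Mn = 0.9 * 172.0714 = 154.86 kN-m

154.86


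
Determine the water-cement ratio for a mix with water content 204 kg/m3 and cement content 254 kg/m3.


w/c = water / cement
w/c = 204 / 254 = 0.803

0.803


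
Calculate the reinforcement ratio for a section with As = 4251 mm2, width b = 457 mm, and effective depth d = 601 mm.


rho = As / (b * d)
= 4251 / (457 * 601)
= 0.0155

0.0155


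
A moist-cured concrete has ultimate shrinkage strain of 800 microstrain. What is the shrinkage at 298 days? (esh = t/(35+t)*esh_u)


esh(298) = 298 / (35 + 298) * 800
= 298 / 333 * 800
= 715.9 microstrain

715.9


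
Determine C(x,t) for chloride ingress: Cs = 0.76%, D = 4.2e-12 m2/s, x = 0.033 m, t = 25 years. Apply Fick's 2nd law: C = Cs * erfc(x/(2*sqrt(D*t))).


t_seconds = 25 * 365.25 * 24 * 3600 = 788940000.0 s
arg = 0.033 / (2 * sqrt(4.2e-12 * 788940000.0))
= 0.2866
erfc(0.2866) = 0.6852
C = 0.76 * 0.6852 = 0.5208%

0.5208


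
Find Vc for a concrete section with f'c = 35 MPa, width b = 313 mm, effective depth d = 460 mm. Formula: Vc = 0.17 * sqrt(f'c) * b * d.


Vc = 0.17 * sqrt(35) * 313 * 460 / 1000
= 144.81 kN

144.81


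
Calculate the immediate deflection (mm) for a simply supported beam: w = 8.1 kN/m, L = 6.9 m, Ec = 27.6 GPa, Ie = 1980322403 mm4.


Convert: L = 6.9 m = 6900 mm, Ec = 27.6 GPa = 27600 MPa
delta = 5 * 8.1 * 6900^4 / (384 * 27600 * 1980322403)
= 4.37 mm

4.37


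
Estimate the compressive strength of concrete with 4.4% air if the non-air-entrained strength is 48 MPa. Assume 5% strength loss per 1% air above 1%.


Strength loss = (4.4 - 1) * 5 = 17.0%
f'c = 48 * (1 - 17.0/100)
= 39.84 MPa

39.84


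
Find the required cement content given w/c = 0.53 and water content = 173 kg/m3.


Cement = water / (w/c)
= 173 / 0.53
= 326.4 kg/m3

326.4


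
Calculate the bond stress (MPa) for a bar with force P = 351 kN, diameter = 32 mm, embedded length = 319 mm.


u = P / (pi * db * ld)
= 351 * 1000 / (pi * 32 * 319)
= 10.945 MPa

10.945


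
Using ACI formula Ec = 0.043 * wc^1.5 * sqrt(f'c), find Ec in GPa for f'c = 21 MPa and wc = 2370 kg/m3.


Ec = 0.043 * 2370^1.5 * sqrt(21) / 1000
= 22.74 GPa

22.74


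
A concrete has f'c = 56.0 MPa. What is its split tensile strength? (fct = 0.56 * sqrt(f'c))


fct = 0.56 * sqrt(56.0)
= 0.56 * 7.483
= 4.191 MPa

4.191


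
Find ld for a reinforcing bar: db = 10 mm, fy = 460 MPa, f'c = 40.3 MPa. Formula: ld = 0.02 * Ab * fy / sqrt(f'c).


Ab = pi * 10^2 / 4 = 78.54 mm2
ld = 0.02 * 78.54 * 460 / sqrt(40.3)
= 113.8 mm

113.8


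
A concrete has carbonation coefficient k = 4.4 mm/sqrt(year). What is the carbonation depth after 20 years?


depth = k * sqrt(t)
= 4.4 * sqrt(20)
= 19.68 mm

19.68


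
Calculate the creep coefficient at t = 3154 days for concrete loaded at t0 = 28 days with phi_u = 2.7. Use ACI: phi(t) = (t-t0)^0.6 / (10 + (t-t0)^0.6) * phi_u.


dt = 3154 - 28 = 3126
phi = 3126^0.6 / (10 + 3126^0.6) * 2.7
= 2.5

2.5


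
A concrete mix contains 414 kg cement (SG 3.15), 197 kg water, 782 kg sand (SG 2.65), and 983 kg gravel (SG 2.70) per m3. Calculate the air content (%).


Vol cement = 414 / (3.15 * 1000) = 0.131429 m3
Vol water = 197 / 1000 = 0.197 m3
Vol sand = 782 / (2.65 * 1000) = 0.295094 m3
Vol gravel = 983 / (2.70 * 1000) = 0.364074 m3
Total solid + water volume = 0.987597 m3
Air = (1 - 0.987597) * 100 = 1.24%

1.24


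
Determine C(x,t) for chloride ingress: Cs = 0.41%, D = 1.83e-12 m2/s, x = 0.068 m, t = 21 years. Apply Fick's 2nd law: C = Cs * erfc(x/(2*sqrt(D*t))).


t_seconds = 21 * 365.25 * 24 * 3600 = 662709600.0 s
arg = 0.068 / (2 * sqrt(1.83e-12 * 662709600.0))
= 0.9763
erfc(0.9763) = 0.1674
C = 0.41 * 0.1674 = 0.0686%

0.0686


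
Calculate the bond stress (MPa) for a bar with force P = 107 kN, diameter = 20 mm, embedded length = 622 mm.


u = P / (pi * db * ld)
= 107 * 1000 / (pi * 20 * 622)
= 2.738 MPa

2.738


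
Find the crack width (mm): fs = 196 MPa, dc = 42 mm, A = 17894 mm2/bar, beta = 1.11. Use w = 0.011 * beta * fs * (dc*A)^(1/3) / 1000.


w = 0.011 * beta * fs * (dc * A)^(1/3) / 1000
= 0.011 * 1.11 * 196 * (42 * 17894)^(1/3) / 1000
= 0.218 mm

0.218


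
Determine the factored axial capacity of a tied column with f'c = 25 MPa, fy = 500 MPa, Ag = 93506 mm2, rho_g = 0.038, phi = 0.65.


Ast = rho * Ag = 0.038 * 93506 = 3553.228 mm2
phi*Pn = 0.65 * 0.80 * (0.85 * 25 * (93506 - 3553.228) + 500 * 3553.228) / 1000
= 1917.82 kN

1917.82


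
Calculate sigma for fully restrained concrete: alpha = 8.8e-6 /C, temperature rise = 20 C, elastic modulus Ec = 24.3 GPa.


sigma = alpha * dT * Ec
= 8.8e-6 * 20 * 24.3 * 1000
= 4.277 MPa

4.277


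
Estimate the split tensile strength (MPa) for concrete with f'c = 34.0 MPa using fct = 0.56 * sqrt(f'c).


fct = 0.56 * sqrt(34.0)
= 0.56 * 5.831
= 3.265 MPa

3.265


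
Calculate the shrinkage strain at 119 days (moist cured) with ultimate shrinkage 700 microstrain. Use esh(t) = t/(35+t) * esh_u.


esh(119) = 119 / (35 + 119) * 700
= 119 / 154 * 700
= 540.9 microstrain

540.9


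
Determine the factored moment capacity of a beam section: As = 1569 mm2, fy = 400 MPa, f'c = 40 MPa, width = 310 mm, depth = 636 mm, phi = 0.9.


a = As * fy / (0.85 * f'c * b)
= 1569 * 400 / (0.85 * 40 * 310)
= 59.5446 mm
Mn = As * fy * (d - a/2) / 10^6
= 380.4685 kN-m
phi*Mn = 0.9 * 380.4685 = 342.42 kN-m

342.42


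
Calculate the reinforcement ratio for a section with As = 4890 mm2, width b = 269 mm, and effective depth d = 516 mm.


rho = As / (b * d)
= 4890 / (269 * 516)
= 0.0352

0.0352


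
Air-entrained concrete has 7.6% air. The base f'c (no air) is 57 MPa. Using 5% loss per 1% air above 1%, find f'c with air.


Strength loss = (7.6 - 1) * 5 = 33.0%
f'c = 57 * (1 - 33.0/100)
= 38.19 MPa

38.19


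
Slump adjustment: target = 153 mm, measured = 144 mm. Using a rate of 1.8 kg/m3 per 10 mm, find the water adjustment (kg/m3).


Difference = 153 - 144 = 9 mm
Water adjustment = 9 * 1.8 / 10 = 1.6 kg/m3

1.6


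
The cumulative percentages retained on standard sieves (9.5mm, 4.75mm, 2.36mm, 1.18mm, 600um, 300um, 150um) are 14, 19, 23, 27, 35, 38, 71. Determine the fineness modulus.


FM = sum(cumulative % retained) / 100
= 227 / 100
= 2.27

2.27


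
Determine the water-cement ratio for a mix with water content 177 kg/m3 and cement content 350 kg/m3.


w/c = water / cement
w/c = 177 / 350 = 0.506

0.506


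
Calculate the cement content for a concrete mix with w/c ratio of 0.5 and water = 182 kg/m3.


Cement = water / (w/c)
= 182 / 0.5
= 364.0 kg/m3

364.0


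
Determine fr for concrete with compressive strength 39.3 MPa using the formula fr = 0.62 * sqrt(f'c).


fr = 0.62 * sqrt(39.3)
= 3.887 MPa

3.887


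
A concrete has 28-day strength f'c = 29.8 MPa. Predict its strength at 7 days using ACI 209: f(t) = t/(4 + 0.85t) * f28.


f(7) = 7 / (4 + 0.85 * 7) * 29.8
= 7 / 9.95 * 29.8
= 20.96 MPa

20.96


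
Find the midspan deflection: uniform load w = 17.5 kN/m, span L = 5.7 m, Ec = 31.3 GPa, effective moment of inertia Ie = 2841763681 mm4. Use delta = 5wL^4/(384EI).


Convert: L = 5.7 m = 5700 mm, Ec = 31.3 GPa = 31300 MPa
delta = 5 * 17.5 * 5700^4 / (384 * 31300 * 2841763681)
= 2.7 mm

2.7


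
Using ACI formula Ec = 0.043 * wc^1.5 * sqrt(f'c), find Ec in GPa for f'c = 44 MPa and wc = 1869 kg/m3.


Ec = 0.043 * 1869^1.5 * sqrt(44) / 1000
= 23.05 GPa

23.05


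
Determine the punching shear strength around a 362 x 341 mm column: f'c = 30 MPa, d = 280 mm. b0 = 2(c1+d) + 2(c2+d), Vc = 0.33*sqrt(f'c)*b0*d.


b0 = 2*(362 + 280) + 2*(341 + 280) = 2526 mm
Vc = 0.33 * sqrt(30) * 2526 * 280 / 1000
= 1278.4 kN

1278.4


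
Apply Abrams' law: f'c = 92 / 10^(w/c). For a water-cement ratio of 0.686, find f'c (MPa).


f'c = 92 / 10^0.686
= 92 / 4.853
= 18.96 MPa

18.96


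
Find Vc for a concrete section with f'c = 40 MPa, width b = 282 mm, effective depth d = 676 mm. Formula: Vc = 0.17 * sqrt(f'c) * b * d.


Vc = 0.17 * sqrt(40) * 282 * 676 / 1000
= 204.96 kN

204.96


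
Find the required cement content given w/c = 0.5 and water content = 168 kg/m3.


Cement = water / (w/c)
= 168 / 0.5
= 336.0 kg/m3

336.0


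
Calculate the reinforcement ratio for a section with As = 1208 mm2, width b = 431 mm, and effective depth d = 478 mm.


rho = As / (b * d)
= 1208 / (431 * 478)
= 0.0059

0.0059


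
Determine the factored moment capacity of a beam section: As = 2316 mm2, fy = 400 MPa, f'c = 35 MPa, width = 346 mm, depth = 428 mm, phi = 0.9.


a = As * fy / (0.85 * f'c * b)
= 2316 * 400 / (0.85 * 35 * 346)
= 89.9985 mm
Mn = As * fy * (d - a/2) / 10^6
= 354.8119 kN-m
phi*Mn = 0.9 * 354.8119 = 319.33 kN-m

319.33


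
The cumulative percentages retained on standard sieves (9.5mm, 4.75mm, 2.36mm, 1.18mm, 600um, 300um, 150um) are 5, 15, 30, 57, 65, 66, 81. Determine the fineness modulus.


FM = sum(cumulative % retained) / 100
= 319 / 100
= 3.19

3.19


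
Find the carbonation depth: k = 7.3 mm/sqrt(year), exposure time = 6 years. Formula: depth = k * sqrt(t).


depth = k * sqrt(t)
= 7.3 * sqrt(6)
= 17.88 mm

17.88


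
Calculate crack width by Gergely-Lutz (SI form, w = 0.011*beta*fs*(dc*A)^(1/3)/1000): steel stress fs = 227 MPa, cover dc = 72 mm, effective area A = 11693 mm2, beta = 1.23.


w = 0.011 * beta * fs * (dc * A)^(1/3) / 1000
= 0.011 * 1.23 * 227 * (72 * 11693)^(1/3) / 1000
= 0.29 mm

0.29


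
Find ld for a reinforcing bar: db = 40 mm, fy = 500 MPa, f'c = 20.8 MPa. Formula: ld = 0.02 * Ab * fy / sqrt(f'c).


Ab = pi * 40^2 / 4 = 1256.637 mm2
ld = 0.02 * 1256.637 * 500 / sqrt(20.8)
= 2755.4 mm

2755.4


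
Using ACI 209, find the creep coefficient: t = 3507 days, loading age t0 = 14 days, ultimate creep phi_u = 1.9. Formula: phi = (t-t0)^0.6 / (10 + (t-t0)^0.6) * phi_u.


dt = 3507 - 14 = 3493
phi = 3493^0.6 / (10 + 3493^0.6) * 1.9
= 1.768

1.768


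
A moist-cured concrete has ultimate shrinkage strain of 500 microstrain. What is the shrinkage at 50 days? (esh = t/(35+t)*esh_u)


esh(50) = 50 / (35 + 50) * 500
= 50 / 85 * 500
= 294.1 microstrain

294.1


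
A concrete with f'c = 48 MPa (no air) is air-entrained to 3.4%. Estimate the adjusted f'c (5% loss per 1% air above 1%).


Strength loss = (3.4 - 1) * 5 = 12.0%
f'c = 48 * (1 - 12.0/100)
= 42.24 MPa

42.24


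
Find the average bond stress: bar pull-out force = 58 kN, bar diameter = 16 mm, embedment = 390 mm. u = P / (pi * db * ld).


u = P / (pi * db * ld)
= 58 * 1000 / (pi * 16 * 390)
= 2.959 MPa

2.959


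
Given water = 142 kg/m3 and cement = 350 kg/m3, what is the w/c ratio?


w/c = water / cement
w/c = 142 / 350 = 0.406

0.406


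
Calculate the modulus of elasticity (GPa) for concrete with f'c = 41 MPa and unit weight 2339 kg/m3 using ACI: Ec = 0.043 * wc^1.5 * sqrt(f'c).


Ec = 0.043 * 2339^1.5 * sqrt(41) / 1000
= 31.15 GPa

31.15


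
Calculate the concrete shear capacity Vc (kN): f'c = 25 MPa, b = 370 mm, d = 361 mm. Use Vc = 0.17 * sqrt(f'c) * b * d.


Vc = 0.17 * sqrt(25) * 370 * 361 / 1000
= 113.53 kN

113.53


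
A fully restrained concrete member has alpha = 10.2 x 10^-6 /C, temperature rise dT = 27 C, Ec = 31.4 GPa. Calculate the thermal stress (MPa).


sigma = alpha * dT * Ec
= 10.2e-6 * 27 * 31.4 * 1000
= 8.648 MPa

8.648


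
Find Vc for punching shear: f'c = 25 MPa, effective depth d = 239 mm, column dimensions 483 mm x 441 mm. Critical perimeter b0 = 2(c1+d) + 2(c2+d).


b0 = 2*(483 + 239) + 2*(441 + 239) = 2804 mm
Vc = 0.33 * sqrt(25) * 2804 * 239 / 1000
= 1105.76 kN

1105.76


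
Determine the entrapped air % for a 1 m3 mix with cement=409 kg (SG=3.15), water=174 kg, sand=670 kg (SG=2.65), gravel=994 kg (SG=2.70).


Vol cement = 409 / (3.15 * 1000) = 0.129841 m3
Vol water = 174 / 1000 = 0.174 m3
Vol sand = 670 / (2.65 * 1000) = 0.25283 m3
Vol gravel = 994 / (2.70 * 1000) = 0.368148 m3
Total solid + water volume = 0.92482 m3
Air = (1 - 0.92482) * 100 = 7.52%

7.52


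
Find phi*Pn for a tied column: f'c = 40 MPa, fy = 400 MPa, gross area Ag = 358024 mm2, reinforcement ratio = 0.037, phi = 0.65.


Ast = rho * Ag = 0.037 * 358024 = 13246.888 mm2
phi*Pn = 0.65 * 0.80 * (0.85 * 40 * (358024 - 13246.888) + 400 * 13246.888) / 1000
= 8851.01 kN

8851.01


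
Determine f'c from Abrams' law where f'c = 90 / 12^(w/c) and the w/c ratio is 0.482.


f'c = 90 / 12^0.482
= 90 / 3.313
= 27.17 MPa

27.17


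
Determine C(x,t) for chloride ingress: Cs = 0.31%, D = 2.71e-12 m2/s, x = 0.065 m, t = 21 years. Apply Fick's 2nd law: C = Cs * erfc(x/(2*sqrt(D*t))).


t_seconds = 21 * 365.25 * 24 * 3600 = 662709600.0 s
arg = 0.065 / (2 * sqrt(2.71e-12 * 662709600.0))
= 0.7669
erfc(0.7669) = 0.2781
C = 0.31 * 0.2781 = 0.0862%

0.0862


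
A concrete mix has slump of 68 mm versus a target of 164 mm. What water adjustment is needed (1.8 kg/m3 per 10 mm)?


Difference = 164 - 68 = 96 mm
Water adjustment = 96 * 1.8 / 10 = 17.3 kg/m3

17.3


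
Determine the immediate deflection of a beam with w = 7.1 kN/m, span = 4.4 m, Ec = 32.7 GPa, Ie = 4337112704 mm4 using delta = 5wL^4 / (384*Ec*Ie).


Convert: L = 4.4 m = 4400 mm, Ec = 32.7 GPa = 32700 MPa
delta = 5 * 7.1 * 4400^4 / (384 * 32700 * 4337112704)
= 0.24 mm

0.24


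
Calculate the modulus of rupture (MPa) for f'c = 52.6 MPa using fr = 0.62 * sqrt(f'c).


fr = 0.62 * sqrt(52.6)
= 4.497 MPa

4.497


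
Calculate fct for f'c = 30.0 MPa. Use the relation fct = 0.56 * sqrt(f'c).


fct = 0.56 * sqrt(30.0)
= 0.56 * 5.477
= 3.067 MPa

3.067


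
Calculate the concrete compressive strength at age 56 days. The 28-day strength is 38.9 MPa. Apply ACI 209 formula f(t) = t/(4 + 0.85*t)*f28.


f(56) = 56 / (4 + 0.85 * 56) * 38.9
= 56 / 51.6 * 38.9
= 42.22 MPa

42.22


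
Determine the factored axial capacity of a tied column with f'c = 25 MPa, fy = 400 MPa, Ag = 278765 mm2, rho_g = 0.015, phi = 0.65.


Ast = rho * Ag = 0.015 * 278765 = 4181.475 mm2
phi*Pn = 0.65 * 0.80 * (0.85 * 25 * (278765 - 4181.475) + 400 * 4181.475) / 1000
= 3903.89 kN

3903.89


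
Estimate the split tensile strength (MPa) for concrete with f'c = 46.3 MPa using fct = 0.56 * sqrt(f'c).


fct = 0.56 * sqrt(46.3)
= 0.56 * 6.804
= 3.81 MPa

3.81


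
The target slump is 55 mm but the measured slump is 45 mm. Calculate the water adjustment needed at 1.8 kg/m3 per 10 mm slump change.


Difference = 55 - 45 = 10 mm
Water adjustment = 10 * 1.8 / 10 = 1.8 kg/m3

1.8


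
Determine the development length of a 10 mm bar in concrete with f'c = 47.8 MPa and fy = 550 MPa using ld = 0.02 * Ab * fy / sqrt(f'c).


Ab = pi * 10^2 / 4 = 78.54 mm2
ld = 0.02 * 78.54 * 550 / sqrt(47.8)
= 125.0 mm

125.0


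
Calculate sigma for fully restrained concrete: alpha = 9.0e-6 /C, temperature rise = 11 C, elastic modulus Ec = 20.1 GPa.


sigma = alpha * dT * Ec
= 9.0e-6 * 11 * 20.1 * 1000
= 1.99 MPa

1.99


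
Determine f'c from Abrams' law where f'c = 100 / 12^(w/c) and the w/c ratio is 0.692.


f'c = 100 / 12^0.692
= 100 / 5.582
= 17.91 MPa

17.91


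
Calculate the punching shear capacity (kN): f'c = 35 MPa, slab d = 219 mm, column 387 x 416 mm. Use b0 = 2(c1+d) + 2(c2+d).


b0 = 2*(387 + 219) + 2*(416 + 219) = 2482 mm
Vc = 0.33 * sqrt(35) * 2482 * 219 / 1000
= 1061.19 kN

1061.19


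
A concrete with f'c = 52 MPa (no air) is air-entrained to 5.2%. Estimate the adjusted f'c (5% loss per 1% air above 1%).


Strength loss = (5.2 - 1) * 5 = 21.0%
f'c = 52 * (1 - 21.0/100)
= 41.08 MPa

41.08


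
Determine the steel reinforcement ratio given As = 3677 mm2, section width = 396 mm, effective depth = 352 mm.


rho = As / (b * d)
= 3677 / (396 * 352)
= 0.0264

0.0264


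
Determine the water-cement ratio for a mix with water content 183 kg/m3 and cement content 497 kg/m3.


w/c = water / cement
w/c = 183 / 497 = 0.368

0.368


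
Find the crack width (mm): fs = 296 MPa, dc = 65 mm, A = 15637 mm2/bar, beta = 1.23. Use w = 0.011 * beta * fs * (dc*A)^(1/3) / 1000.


w = 0.011 * beta * fs * (dc * A)^(1/3) / 1000
= 0.011 * 1.23 * 296 * (65 * 15637)^(1/3) / 1000
= 0.403 mm

0.403


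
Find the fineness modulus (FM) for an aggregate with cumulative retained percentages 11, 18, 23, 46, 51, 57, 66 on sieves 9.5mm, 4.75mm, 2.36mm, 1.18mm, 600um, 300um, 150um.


FM = sum(cumulative % retained) / 100
= 272 / 100
= 2.72

2.72


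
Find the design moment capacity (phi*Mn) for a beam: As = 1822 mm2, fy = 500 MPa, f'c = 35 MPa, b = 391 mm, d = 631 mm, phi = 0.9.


a = As * fy / (0.85 * f'c * b)
= 1822 * 500 / (0.85 * 35 * 391)
= 78.3167 mm
Mn = As * fy * (d - a/2) / 10^6
= 539.1677 kN-m
phi*Mn = 0.9 * 539.1677 = 485.25 kN-m

485.25


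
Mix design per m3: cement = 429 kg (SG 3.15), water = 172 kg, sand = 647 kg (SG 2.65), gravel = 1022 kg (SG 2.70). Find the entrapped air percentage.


Vol cement = 429 / (3.15 * 1000) = 0.13619 m3
Vol water = 172 / 1000 = 0.172 m3
Vol sand = 647 / (2.65 * 1000) = 0.244151 m3
Vol gravel = 1022 / (2.70 * 1000) = 0.378519 m3
Total solid + water volume = 0.93086 m3
Air = (1 - 0.93086) * 100 = 6.91%

6.91


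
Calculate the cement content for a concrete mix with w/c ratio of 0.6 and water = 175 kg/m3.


Cement = water / (w/c)
= 175 / 0.6
= 291.7 kg/m3

291.7


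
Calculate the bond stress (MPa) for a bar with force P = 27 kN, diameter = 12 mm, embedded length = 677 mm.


u = P / (pi * db * ld)
= 27 * 1000 / (pi * 12 * 677)
= 1.058 MPa

1.058


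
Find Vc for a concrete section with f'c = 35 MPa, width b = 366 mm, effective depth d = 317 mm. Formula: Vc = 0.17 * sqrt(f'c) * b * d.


Vc = 0.17 * sqrt(35) * 366 * 317 / 1000
= 116.69 kN

116.69


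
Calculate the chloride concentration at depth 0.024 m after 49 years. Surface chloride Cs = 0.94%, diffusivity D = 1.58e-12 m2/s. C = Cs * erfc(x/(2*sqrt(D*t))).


t_seconds = 49 * 365.25 * 24 * 3600 = 1546322400.0 s
arg = 0.024 / (2 * sqrt(1.58e-12 * 1546322400.0))
= 0.2428
erfc(0.2428) = 0.7313
C = 0.94 * 0.7313 = 0.6875%

0.6875


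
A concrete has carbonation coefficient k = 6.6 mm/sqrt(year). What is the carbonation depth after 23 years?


depth = k * sqrt(t)
= 6.6 * sqrt(23)
= 31.65 mm

31.65
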